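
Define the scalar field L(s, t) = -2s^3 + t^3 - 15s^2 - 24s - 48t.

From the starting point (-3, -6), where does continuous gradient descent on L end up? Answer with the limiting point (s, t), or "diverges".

L is separable, so gradient descent decouples: s follows -∂L/∂s, t follows -∂L/∂t.
∂L/∂s = -6(s + 1)(s + 4); at s=-3 this is 12, so s decreases.
∂L/∂t = 3(t - 4)(t + 4); at t=-6 this is 60, so t decreases.
The t-coordinate has no critical point in that direction and runs off to infinity.

diverges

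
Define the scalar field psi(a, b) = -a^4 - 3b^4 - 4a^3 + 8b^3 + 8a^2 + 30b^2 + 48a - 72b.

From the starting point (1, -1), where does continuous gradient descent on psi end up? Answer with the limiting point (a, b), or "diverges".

(-2, 1)

psi is separable, so gradient descent decouples: a follows -∂psi/∂a, b follows -∂psi/∂b.
∂psi/∂a = -4(a - 2)(a + 2)(a + 3); at a=1 this is 48, so a decreases.
∂psi/∂b = -12(b - 3)(b - 1)(b + 2); at b=-1 this is -96, so b increases.
a converges to its nearest critical value -2 (a local min of the a-part); b converges to 1. The iterate converges to (-2, 1).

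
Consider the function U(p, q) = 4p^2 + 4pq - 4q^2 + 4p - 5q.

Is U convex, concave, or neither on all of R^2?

U is quadratic, so its Hessian is the constant matrix H = [[8, 4], [4, -8]].
det(H) = -80, tr(H) = 0.
det(H) < 0, so H is indefinite: neither convex nor concave.

neither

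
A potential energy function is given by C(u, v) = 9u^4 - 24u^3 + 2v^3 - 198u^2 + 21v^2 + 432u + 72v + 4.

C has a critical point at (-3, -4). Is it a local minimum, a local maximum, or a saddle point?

The mixed partial ∂²C/∂u∂v is 0, so the Hessian at any point is diag(C_uu, C_vv) = diag(36(3u^2 - 4u - 11), 6(2v + 7)).
At (-3, -4): H = diag(1008, -6).
The eigenvalues have opposite signs, so H is indefinite: a saddle point.

saddle point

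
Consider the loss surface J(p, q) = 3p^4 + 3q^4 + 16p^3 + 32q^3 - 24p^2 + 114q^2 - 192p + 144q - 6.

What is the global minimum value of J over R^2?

J(p,q) separates as A(p) + B(q) − 6, so its minimum is min A + min B − 6.
A'(p) = 12(p - 2)(p + 2)(p + 4) vanishes at p ∈ {-4, -2, 2}; B'(q) = 12(q + 1)(q + 3)(q + 4) vanishes at q ∈ {-4, -3, -1}.
Local minima of A (where A''>0): A(-4)=128, A(2)=-304. Local minima of B: B(-4)=-32, B(-1)=-59.
So the global minimum of J is A(2) + B(-1) − 6 = -304 − 59 − 6 = -369, attained at (2, -1).

-369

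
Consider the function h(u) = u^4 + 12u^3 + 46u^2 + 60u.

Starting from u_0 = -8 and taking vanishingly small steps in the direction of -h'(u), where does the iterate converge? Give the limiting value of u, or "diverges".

-5

h'(u) = 4(u + 1)(u + 3)(u + 5), so h'(-8) = -420.
Gradient descent moves in the -h' direction, i.e. u is increasing.
The nearest critical point in that direction is u = -5, where h'' = 32 > 0 (a local minimum). The iterate converges there.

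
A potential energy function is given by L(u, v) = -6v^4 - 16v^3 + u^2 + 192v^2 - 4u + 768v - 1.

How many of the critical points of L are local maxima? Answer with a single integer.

L separates as a function of u plus a function of v, so ∇L=0 decouples.
∂L/∂u = 2(u - 2) = 0 at u ∈ {2}; ∂L/∂v = -24(v - 4)(v + 2)(v + 4) = 0 at v ∈ {-4, -2, 4}.
The Hessian is diagonal: diag(L_uu, L_vv). Second derivatives: L_uu(2)=2; L_vv(-4)=-384, L_vv(-2)=288, L_vv(4)=-1152.
Local maxima occur where both diagonal entries negative: none. Count: 0.

0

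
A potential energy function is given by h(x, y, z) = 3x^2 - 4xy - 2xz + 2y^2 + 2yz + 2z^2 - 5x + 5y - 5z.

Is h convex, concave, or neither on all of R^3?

h is quadratic, so its Hessian is the constant matrix H = [[6, -4, -2], [-4, 4, 2], [-2, 2, 4]].
Leading principal minors: 6, 8, 24.
All positive ⇒ H ≻ 0 ⇒ convex.

convex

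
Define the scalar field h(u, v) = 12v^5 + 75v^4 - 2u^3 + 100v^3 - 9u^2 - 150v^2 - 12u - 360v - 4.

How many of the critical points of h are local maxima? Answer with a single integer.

h separates as a function of u plus a function of v, so ∇h=0 decouples.
∂h/∂u = -6(u + 1)(u + 2) = 0 at u ∈ {-2, -1}; ∂h/∂v = 60(v - 1)(v + 1)(v + 2)(v + 3) = 0 at v ∈ {-3, -2, -1, 1}.
The Hessian is diagonal: diag(h_uu, h_vv). Second derivatives: h_uu(-2)=6, h_uu(-1)=-6; h_vv(-3)=-480, h_vv(-2)=180, h_vv(-1)=-240, h_vv(1)=1440.
Local maxima occur where both diagonal entries negative: (-1, -3), (-1, -1). Count: 2.

2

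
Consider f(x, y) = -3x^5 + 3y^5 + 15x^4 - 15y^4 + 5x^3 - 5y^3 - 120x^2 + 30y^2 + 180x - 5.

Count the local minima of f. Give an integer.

4

f separates as a function of x plus a function of y, so ∇f=0 decouples.
∂f/∂x = -15(x - 3)(x - 2)(x - 1)(x + 2) = 0 at x ∈ {-2, 1, 2, 3}; ∂f/∂y = 15y(y - 4)(y - 1)(y + 1) = 0 at y ∈ {-1, 0, 1, 4}.
The Hessian is diagonal: diag(f_xx, f_yy). Second derivatives: f_xx(-2)=900, f_xx(1)=-90, f_xx(2)=60, f_xx(3)=-150; f_yy(-1)=-150, f_yy(0)=60, f_yy(1)=-90, f_yy(4)=900.
Local minima occur where both diagonal entries positive: (-2, 0), (-2, 4), (2, 0), (2, 4). Count: 4.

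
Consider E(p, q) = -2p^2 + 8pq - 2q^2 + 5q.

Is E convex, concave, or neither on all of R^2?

neither

E is quadratic, so its Hessian is the constant matrix H = [[-4, 8], [8, -4]].
det(H) = -48, tr(H) = -8.
det(H) < 0, so H is indefinite: neither convex nor concave.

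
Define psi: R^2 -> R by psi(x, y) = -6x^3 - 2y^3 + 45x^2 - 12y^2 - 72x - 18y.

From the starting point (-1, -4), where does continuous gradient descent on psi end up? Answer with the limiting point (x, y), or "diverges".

psi is separable, so gradient descent decouples: x follows -∂psi/∂x, y follows -∂psi/∂y.
∂psi/∂x = -18(x - 4)(x - 1); at x=-1 this is -180, so x increases.
∂psi/∂y = -6(y + 1)(y + 3); at y=-4 this is -18, so y increases.
x converges to its nearest critical value 1 (a local min of the x-part); y converges to -3. The iterate converges to (1, -3).

(1, -3)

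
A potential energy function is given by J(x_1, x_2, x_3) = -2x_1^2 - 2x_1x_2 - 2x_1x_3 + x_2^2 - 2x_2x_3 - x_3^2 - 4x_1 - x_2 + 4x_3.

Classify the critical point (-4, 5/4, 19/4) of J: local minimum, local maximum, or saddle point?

The Hessian is constant: H = [[-4, -2, -2], [-2, 2, -2], [-2, -2, -2]].
Leading principal minors: Δ₁ = -4, Δ₂ = -12, Δ₃ = 16.
The minors fit neither the all-positive nor the alternating-sign pattern, so H is indefinite: a saddle point.

saddle point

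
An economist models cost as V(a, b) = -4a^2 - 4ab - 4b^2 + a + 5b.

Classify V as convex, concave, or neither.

V is quadratic, so its Hessian is the constant matrix H = [[-8, -4], [-4, -8]].
det(H) = 48, tr(H) = -16.
det(H) > 0 and tr(H) < 0, so H is negative definite everywhere: concave.

concave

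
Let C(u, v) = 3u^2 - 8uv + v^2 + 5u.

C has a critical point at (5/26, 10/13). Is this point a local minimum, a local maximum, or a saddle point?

saddle point

The Hessian of C is constant: H = [[6, -8], [-8, 2]].
det(H) = 6·2 − (-8)² = -52.
Since det(H) < 0, H is indefinite and the critical point is a saddle point.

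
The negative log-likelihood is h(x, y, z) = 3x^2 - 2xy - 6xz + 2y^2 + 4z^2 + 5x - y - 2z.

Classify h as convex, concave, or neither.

convex

h is quadratic, so its Hessian is the constant matrix H = [[6, -2, -6], [-2, 4, 0], [-6, 0, 8]].
Leading principal minors: 6, 20, 16.
All positive ⇒ H ≻ 0 ⇒ convex.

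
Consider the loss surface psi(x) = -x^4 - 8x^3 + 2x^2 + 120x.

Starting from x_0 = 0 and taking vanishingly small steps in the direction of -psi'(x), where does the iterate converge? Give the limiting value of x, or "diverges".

-3

psi'(x) = -4(x - 2)(x + 3)(x + 5), so psi'(0) = 120.
Gradient descent moves in the -psi' direction, i.e. x is decreasing.
The nearest critical point in that direction is x = -3, where psi'' = 40 > 0 (a local minimum). The iterate converges there.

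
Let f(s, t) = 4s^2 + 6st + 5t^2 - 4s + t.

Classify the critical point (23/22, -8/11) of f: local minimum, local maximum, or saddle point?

The Hessian of f is constant: H = [[8, 6], [6, 10]].
det(H) = 8·10 − 6² = 44.
det(H) > 0 and tr(H) = 18 > 0, so H is positive definite and the point is a local minimum.

local minimum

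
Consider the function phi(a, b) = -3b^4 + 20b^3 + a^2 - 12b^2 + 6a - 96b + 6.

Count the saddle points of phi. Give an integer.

phi separates as a function of a plus a function of b, so ∇phi=0 decouples.
∂phi/∂a = 2(a + 3) = 0 at a ∈ {-3}; ∂phi/∂b = -12(b - 4)(b - 2)(b + 1) = 0 at b ∈ {-1, 2, 4}.
The Hessian is diagonal: diag(phi_aa, phi_bb). Second derivatives: phi_aa(-3)=2; phi_bb(-1)=-180, phi_bb(2)=72, phi_bb(4)=-120.
Saddle points occur where the two diagonal entries have opposite signs: (-3, -1), (-3, 4). Count: 2.

2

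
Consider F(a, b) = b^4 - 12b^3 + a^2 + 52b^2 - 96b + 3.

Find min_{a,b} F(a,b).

-61

F(a,b) separates as P(a) + Q(b) + 3, so its minimum is min P + min Q + 3.
P'(a) = 2a vanishes at a ∈ {0}; Q'(b) = 4(b - 4)(b - 3)(b - 2) vanishes at b ∈ {2, 3, 4}.
Local minima of P (where P''>0): P(0)=0. Local minima of Q: Q(2)=-64, Q(4)=-64.
So the global minimum of F is P(0) + Q(2) + 3 = 0 − 64 + 3 = -61, attained at (0, 2).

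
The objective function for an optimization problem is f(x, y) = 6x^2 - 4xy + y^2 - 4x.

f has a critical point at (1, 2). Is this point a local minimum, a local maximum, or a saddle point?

local minimum

The Hessian of f is constant: H = [[12, -4], [-4, 2]].
det(H) = 12·2 − (-4)² = 8.
det(H) > 0 and tr(H) = 14 > 0, so H is positive definite and the point is a local minimum.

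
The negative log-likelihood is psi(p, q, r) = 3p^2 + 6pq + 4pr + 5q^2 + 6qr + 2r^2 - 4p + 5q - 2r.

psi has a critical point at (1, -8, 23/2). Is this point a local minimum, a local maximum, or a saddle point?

local minimum

The Hessian is constant: H = [[6, 6, 4], [6, 10, 6], [4, 6, 4]].
Leading principal minors: Δ₁ = 6, Δ₂ = 24, Δ₃ = 8.
All leading minors are positive, so H is positive definite: a local minimum.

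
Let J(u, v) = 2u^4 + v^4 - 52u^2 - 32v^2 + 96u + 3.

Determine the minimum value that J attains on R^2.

J(u,v) separates as P(u) + Q(v) + 3, so its minimum is min P + min Q + 3.
P'(u) = 8(u - 3)(u - 1)(u + 4) vanishes at u ∈ {-4, 1, 3}; Q'(v) = 4v(v - 4)(v + 4) vanishes at v ∈ {-4, 0, 4}.
Local minima of P (where P''>0): P(-4)=-704, P(3)=-18. Local minima of Q: Q(-4)=-256, Q(4)=-256.
So the global minimum of J is P(-4) + Q(-4) + 3 = -704 − 256 + 3 = -957, attained at (-4, -4).

-957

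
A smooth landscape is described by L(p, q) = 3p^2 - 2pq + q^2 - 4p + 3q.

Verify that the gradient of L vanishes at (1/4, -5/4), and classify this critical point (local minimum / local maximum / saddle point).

local minimum

∇L = (6p - 2q - 4, -2p + 2q + 3); substituting (1/4, -5/4) gives ∇L = (0, 0), so (1/4, -5/4) is indeed a critical point.
The Hessian of L is constant: H = [[6, -2], [-2, 2]].
det(H) = 6·2 − (-2)² = 8.
det(H) > 0 and tr(H) = 8 > 0, so H is positive definite and the point is a local minimum.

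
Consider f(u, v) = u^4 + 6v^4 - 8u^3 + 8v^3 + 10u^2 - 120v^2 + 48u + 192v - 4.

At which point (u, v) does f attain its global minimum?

(-1, -4)

f(u,v) separates as P(u) + Q(v) − 4, so its minimum is min P + min Q − 4.
P'(u) = 4(u - 4)(u - 3)(u + 1) vanishes at u ∈ {-1, 3, 4}; Q'(v) = 24(v - 2)(v - 1)(v + 4) vanishes at v ∈ {-4, 1, 2}.
Local minima of P (where P''>0): P(-1)=-29, P(4)=96. Local minima of Q: Q(-4)=-1664, Q(2)=64.
So the global minimum of f is P(-1) + Q(-4) − 4 = -29 − 1664 − 4 = -1697, attained at (-1, -4).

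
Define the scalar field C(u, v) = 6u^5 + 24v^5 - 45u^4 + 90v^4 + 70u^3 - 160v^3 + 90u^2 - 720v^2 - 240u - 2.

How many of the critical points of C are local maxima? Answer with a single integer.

C separates as a function of u plus a function of v, so ∇C=0 decouples.
∂C/∂u = 30(u - 4)(u - 2)(u - 1)(u + 1) = 0 at u ∈ {-1, 1, 2, 4}; ∂C/∂v = 120v(v - 2)(v + 2)(v + 3) = 0 at v ∈ {-3, -2, 0, 2}.
The Hessian is diagonal: diag(C_uu, C_vv). Second derivatives: C_uu(-1)=-900, C_uu(1)=180, C_uu(2)=-180, C_uu(4)=900; C_vv(-3)=-1800, C_vv(-2)=960, C_vv(0)=-1440, C_vv(2)=4800.
Local maxima occur where both diagonal entries negative: (-1, -3), (-1, 0), (2, -3), (2, 0). Count: 4.

4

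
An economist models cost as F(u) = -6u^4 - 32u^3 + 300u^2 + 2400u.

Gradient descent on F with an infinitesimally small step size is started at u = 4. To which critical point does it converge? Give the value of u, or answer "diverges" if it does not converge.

-4

F'(u) = -24(u - 5)(u + 4)(u + 5), so F'(4) = 1728.
Gradient descent moves in the -F' direction, i.e. u is decreasing.
The nearest critical point in that direction is u = -4, where F'' = 216 > 0 (a local minimum). The iterate converges there.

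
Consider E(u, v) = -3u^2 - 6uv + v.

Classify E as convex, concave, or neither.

E is quadratic, so its Hessian is the constant matrix H = [[-6, -6], [-6, 0]].
det(H) = -36, tr(H) = -6.
det(H) < 0, so H is indefinite: neither convex nor concave.

neither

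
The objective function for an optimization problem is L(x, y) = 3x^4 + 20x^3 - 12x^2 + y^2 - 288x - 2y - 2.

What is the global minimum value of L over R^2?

-419

L(x,y) separates as P(x) + Q(y) − 2, so its minimum is min P + min Q − 2.
P'(x) = 12(x - 2)(x + 3)(x + 4) vanishes at x ∈ {-4, -3, 2}; Q'(y) = 2y - 2 vanishes at y ∈ {1}.
Local minima of P (where P''>0): P(-4)=448, P(2)=-416. Local minima of Q: Q(1)=-1.
So the global minimum of L is P(2) + Q(1) − 2 = -416 − 1 − 2 = -419, attained at (2, 1).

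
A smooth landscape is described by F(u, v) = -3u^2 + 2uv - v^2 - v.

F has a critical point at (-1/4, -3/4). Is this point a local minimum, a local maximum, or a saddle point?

The Hessian of F is constant: H = [[-6, 2], [2, -2]].
det(H) = (-6)·(-2) − 2² = 8.
det(H) > 0 and tr(H) = -8 < 0, so H is negative definite and the point is a local maximum.

local maximum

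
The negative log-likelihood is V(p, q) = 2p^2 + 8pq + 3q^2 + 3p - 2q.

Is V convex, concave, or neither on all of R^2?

neither

V is quadratic, so its Hessian is the constant matrix H = [[4, 8], [8, 6]].
det(H) = -40, tr(H) = 10.
det(H) < 0, so H is indefinite: neither convex nor concave.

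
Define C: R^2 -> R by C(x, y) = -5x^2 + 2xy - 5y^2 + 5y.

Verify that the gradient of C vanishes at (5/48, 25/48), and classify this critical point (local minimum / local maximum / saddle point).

∇C = (-10x + 2y, 2x - 10y + 5); substituting (5/48, 25/48) gives ∇C = (0, 0), so (5/48, 25/48) is indeed a critical point.
The Hessian of C is constant: H = [[-10, 2], [2, -10]].
det(H) = (-10)·(-10) − 2² = 96.
det(H) > 0 and tr(H) = -20 < 0, so H is negative definite and the point is a local maximum.

local maximum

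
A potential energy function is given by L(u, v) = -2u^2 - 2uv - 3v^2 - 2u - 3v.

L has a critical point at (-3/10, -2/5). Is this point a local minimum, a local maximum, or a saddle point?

The Hessian of L is constant: H = [[-4, -2], [-2, -6]].
det(H) = (-4)·(-6) − (-2)² = 20.
det(H) > 0 and tr(H) = -10 < 0, so H is negative definite and the point is a local maximum.

local maximum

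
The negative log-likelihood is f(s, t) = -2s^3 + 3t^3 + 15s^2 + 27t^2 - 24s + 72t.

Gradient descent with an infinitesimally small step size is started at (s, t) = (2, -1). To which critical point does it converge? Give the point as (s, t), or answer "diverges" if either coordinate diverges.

f is separable, so gradient descent decouples: s follows -∂f/∂s, t follows -∂f/∂t.
∂f/∂s = -6(s - 4)(s - 1); at s=2 this is 12, so s decreases.
∂f/∂t = 9(t + 2)(t + 4); at t=-1 this is 27, so t decreases.
s converges to its nearest critical value 1 (a local min of the s-part); t converges to -2. The iterate converges to (1, -2).

(1, -2)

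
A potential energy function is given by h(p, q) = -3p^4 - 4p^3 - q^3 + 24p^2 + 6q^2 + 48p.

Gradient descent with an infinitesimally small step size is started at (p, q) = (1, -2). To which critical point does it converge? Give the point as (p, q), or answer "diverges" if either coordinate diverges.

(-1, 0)

h is separable, so gradient descent decouples: p follows -∂h/∂p, q follows -∂h/∂q.
∂h/∂p = -12(p - 2)(p + 1)(p + 2); at p=1 this is 72, so p decreases.
∂h/∂q = -3q(q - 4); at q=-2 this is -36, so q increases.
p converges to its nearest critical value -1 (a local min of the p-part); q converges to 0. The iterate converges to (-1, 0).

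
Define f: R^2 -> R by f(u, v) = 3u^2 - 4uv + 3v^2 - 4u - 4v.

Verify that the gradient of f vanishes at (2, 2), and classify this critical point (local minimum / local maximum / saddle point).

∇f = (6u - 4v - 4, -4u + 6v - 4); substituting (2, 2) gives ∇f = (0, 0), so (2, 2) is indeed a critical point.
The Hessian of f is constant: H = [[6, -4], [-4, 6]].
det(H) = 6·6 − (-4)² = 20.
det(H) > 0 and tr(H) = 12 > 0, so H is positive definite and the point is a local minimum.

local minimum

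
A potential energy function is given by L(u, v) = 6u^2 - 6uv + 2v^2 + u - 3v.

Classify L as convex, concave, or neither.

L is quadratic, so its Hessian is the constant matrix H = [[12, -6], [-6, 4]].
det(H) = 12, tr(H) = 16.
det(H) > 0 and tr(H) > 0, so H is positive definite everywhere: convex.

convex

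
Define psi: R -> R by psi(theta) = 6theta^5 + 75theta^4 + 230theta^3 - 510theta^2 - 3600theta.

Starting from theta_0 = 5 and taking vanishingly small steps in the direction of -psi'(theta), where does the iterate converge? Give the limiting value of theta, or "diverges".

psi'(theta) = 30(theta - 2)(theta + 3)(theta + 4)(theta + 5), so psi'(5) = 64800.
Gradient descent moves in the -psi' direction, i.e. theta is decreasing.
The nearest critical point in that direction is theta = 2, where psi'' = 6300 > 0 (a local minimum). The iterate converges there.

2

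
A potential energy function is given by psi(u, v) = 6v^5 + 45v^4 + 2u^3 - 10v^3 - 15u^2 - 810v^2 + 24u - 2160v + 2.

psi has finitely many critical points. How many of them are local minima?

2

psi separates as a function of u plus a function of v, so ∇psi=0 decouples.
∂psi/∂u = 6(u - 4)(u - 1) = 0 at u ∈ {1, 4}; ∂psi/∂v = 30(v - 3)(v + 2)(v + 3)(v + 4) = 0 at v ∈ {-4, -3, -2, 3}.
The Hessian is diagonal: diag(psi_uu, psi_vv). Second derivatives: psi_uu(1)=-18, psi_uu(4)=18; psi_vv(-4)=-420, psi_vv(-3)=180, psi_vv(-2)=-300, psi_vv(3)=6300.
Local minima occur where both diagonal entries positive: (4, -3), (4, 3). Count: 2.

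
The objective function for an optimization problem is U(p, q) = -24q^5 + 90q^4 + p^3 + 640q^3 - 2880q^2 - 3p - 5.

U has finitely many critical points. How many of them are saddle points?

U separates as a function of p plus a function of q, so ∇U=0 decouples.
∂U/∂p = 3(p - 1)(p + 1) = 0 at p ∈ {-1, 1}; ∂U/∂q = -120q(q - 4)(q - 3)(q + 4) = 0 at q ∈ {-4, 0, 3, 4}.
The Hessian is diagonal: diag(U_pp, U_qq). Second derivatives: U_pp(-1)=-6, U_pp(1)=6; U_qq(-4)=26880, U_qq(0)=-5760, U_qq(3)=2520, U_qq(4)=-3840.
Saddle points occur where the two diagonal entries have opposite signs: (-1, -4), (-1, 3), (1, 0), (1, 4). Count: 4.

4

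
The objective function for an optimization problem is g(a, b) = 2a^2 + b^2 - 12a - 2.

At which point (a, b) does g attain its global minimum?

(3, 0)

g(a,b) separates as P(a) + Q(b) − 2, so its minimum is min P + min Q − 2.
P'(a) = 4a - 12 vanishes at a ∈ {3}; Q'(b) = 2b vanishes at b ∈ {0}.
Local minima of P (where P''>0): P(3)=-18. Local minima of Q: Q(0)=0.
So the global minimum of g is P(3) + Q(0) − 2 = -18 + 0 − 2 = -20, attained at (3, 0).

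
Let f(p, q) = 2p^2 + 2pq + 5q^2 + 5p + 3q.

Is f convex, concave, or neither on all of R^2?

convex

f is quadratic, so its Hessian is the constant matrix H = [[4, 2], [2, 10]].
det(H) = 36, tr(H) = 14.
det(H) > 0 and tr(H) > 0, so H is positive definite everywhere: convex.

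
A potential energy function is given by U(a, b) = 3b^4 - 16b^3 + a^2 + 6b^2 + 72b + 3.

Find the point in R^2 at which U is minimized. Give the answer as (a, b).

(0, -1)

U(a,b) separates as P(a) + Q(b) + 3, so its minimum is min P + min Q + 3.
P'(a) = 2a vanishes at a ∈ {0}; Q'(b) = 12(b - 3)(b - 2)(b + 1) vanishes at b ∈ {-1, 2, 3}.
Local minima of P (where P''>0): P(0)=0. Local minima of Q: Q(-1)=-47, Q(3)=81.
So the global minimum of U is P(0) + Q(-1) + 3 = 0 − 47 + 3 = -44, attained at (0, -1).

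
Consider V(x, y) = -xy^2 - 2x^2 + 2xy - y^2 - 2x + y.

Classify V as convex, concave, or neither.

neither

The term -xy^2 is cubic, so the Hessian is not constant.
∂²V/∂y² = -2x - 2, which takes both signs as x varies (negative for sufficiently large x). A diagonal entry of the Hessian changing sign means the Hessian is neither positive- nor negative-semidefinite on all of R^2.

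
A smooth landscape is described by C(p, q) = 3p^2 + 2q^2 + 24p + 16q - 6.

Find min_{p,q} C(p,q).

-86

C(p,q) separates as A(p) + B(q) − 6, so its minimum is min A + min B − 6.
A'(p) = 6p + 24 vanishes at p ∈ {-4}; B'(q) = 4q + 16 vanishes at q ∈ {-4}.
Local minima of A (where A''>0): A(-4)=-48. Local minima of B: B(-4)=-32.
So the global minimum of C is A(-4) + B(-4) − 6 = -48 − 32 − 6 = -86, attained at (-4, -4).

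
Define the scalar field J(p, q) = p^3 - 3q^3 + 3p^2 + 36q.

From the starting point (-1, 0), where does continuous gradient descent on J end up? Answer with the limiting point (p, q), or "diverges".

(0, -2)

J is separable, so gradient descent decouples: p follows -∂J/∂p, q follows -∂J/∂q.
∂J/∂p = 3p(p + 2); at p=-1 this is -3, so p increases.
∂J/∂q = -9(q - 2)(q + 2); at q=0 this is 36, so q decreases.
p converges to its nearest critical value 0 (a local min of the p-part); q converges to -2. The iterate converges to (0, -2).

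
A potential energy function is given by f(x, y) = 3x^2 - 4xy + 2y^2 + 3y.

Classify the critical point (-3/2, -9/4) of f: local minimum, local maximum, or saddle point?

local minimum

The Hessian of f is constant: H = [[6, -4], [-4, 4]].
det(H) = 6·4 − (-4)² = 8.
det(H) > 0 and tr(H) = 10 > 0, so H is positive definite and the point is a local minimum.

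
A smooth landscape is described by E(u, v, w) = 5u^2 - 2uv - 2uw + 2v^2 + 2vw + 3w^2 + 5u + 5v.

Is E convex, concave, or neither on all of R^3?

E is quadratic, so its Hessian is the constant matrix H = [[10, -2, -2], [-2, 4, 2], [-2, 2, 6]].
Leading principal minors: 10, 36, 176.
All positive ⇒ H ≻ 0 ⇒ convex.

convex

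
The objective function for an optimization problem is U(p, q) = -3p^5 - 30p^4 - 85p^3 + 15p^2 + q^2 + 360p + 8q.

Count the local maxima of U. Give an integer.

0

U separates as a function of p plus a function of q, so ∇U=0 decouples.
∂U/∂p = -15(p - 1)(p + 2)(p + 3)(p + 4) = 0 at p ∈ {-4, -3, -2, 1}; ∂U/∂q = 2(q + 4) = 0 at q ∈ {-4}.
The Hessian is diagonal: diag(U_pp, U_qq). Second derivatives: U_pp(-4)=150, U_pp(-3)=-60, U_pp(-2)=90, U_pp(1)=-900; U_qq(-4)=2.
Local maxima occur where both diagonal entries negative: none. Count: 0.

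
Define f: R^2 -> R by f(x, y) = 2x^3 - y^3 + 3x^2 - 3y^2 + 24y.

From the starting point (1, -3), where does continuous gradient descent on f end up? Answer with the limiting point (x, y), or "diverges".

f is separable, so gradient descent decouples: x follows -∂f/∂x, y follows -∂f/∂y.
∂f/∂x = 6x(x + 1); at x=1 this is 12, so x decreases.
∂f/∂y = -3(y - 2)(y + 4); at y=-3 this is 15, so y decreases.
x converges to its nearest critical value 0 (a local min of the x-part); y converges to -4. The iterate converges to (0, -4).

(0, -4)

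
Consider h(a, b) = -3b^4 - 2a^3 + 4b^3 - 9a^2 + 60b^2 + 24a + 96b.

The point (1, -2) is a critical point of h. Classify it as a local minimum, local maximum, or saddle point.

local maximum

The mixed partial ∂²h/∂a∂b is 0, so the Hessian at any point is diag(h_aa, h_bb) = diag(-6(2a + 3), 12(-3b^2 + 2b + 10)).
At (1, -2): H = diag(-30, -72).
Both eigenvalues are negative, so H is negative definite: a local maximum.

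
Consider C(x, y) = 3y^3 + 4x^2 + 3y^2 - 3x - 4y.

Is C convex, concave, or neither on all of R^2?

The term 3y^3 is cubic, so the Hessian is not constant.
∂²C/∂y² = 18y + 6, which takes both signs as y varies (negative for sufficiently negative y). A diagonal entry of the Hessian changing sign means the Hessian is neither positive- nor negative-semidefinite on all of R^2.

neither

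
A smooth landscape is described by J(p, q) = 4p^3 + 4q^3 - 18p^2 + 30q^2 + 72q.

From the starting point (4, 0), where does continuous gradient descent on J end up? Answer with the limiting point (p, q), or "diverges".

J is separable, so gradient descent decouples: p follows -∂J/∂p, q follows -∂J/∂q.
∂J/∂p = 12p(p - 3); at p=4 this is 48, so p decreases.
∂J/∂q = 12(q + 2)(q + 3); at q=0 this is 72, so q decreases.
p converges to its nearest critical value 3 (a local min of the p-part); q converges to -2. The iterate converges to (3, -2).

(3, -2)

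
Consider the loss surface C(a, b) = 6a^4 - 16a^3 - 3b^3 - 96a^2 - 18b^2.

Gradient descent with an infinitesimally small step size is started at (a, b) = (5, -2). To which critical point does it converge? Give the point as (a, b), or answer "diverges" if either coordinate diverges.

(4, -4)

C is separable, so gradient descent decouples: a follows -∂C/∂a, b follows -∂C/∂b.
∂C/∂a = 24a(a - 4)(a + 2); at a=5 this is 840, so a decreases.
∂C/∂b = -9b(b + 4); at b=-2 this is 36, so b decreases.
a converges to its nearest critical value 4 (a local min of the a-part); b converges to -4. The iterate converges to (4, -4).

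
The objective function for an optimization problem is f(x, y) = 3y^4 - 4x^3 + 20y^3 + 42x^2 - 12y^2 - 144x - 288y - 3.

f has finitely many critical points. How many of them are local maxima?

1

f separates as a function of x plus a function of y, so ∇f=0 decouples.
∂f/∂x = -12(x - 4)(x - 3) = 0 at x ∈ {3, 4}; ∂f/∂y = 12(y - 2)(y + 3)(y + 4) = 0 at y ∈ {-4, -3, 2}.
The Hessian is diagonal: diag(f_xx, f_yy). Second derivatives: f_xx(3)=12, f_xx(4)=-12; f_yy(-4)=72, f_yy(-3)=-60, f_yy(2)=360.
Local maxima occur where both diagonal entries negative: (4, -3). Count: 1.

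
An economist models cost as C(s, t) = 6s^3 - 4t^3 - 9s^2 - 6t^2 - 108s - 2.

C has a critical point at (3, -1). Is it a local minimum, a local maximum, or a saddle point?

local minimum

The mixed partial ∂²C/∂s∂t is 0, so the Hessian at any point is diag(C_ss, C_tt) = diag(18(2s - 1), -12(2t + 1)).
At (3, -1): H = diag(90, 12).
Both eigenvalues are positive, so H is positive definite: a local minimum.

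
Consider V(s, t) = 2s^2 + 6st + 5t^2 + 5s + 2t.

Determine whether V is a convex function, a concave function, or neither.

V is quadratic, so its Hessian is the constant matrix H = [[4, 6], [6, 10]].
det(H) = 4, tr(H) = 14.
det(H) > 0 and tr(H) > 0, so H is positive definite everywhere: convex.

convex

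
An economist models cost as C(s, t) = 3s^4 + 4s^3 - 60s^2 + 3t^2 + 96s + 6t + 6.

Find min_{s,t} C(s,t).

-829

C(s,t) separates as P(s) + Q(t) + 6, so its minimum is min P + min Q + 6.
P'(s) = 12(s - 2)(s - 1)(s + 4) vanishes at s ∈ {-4, 1, 2}; Q'(t) = 6(t + 1) vanishes at t ∈ {-1}.
Local minima of P (where P''>0): P(-4)=-832, P(2)=32. Local minima of Q: Q(-1)=-3.
So the global minimum of C is P(-4) + Q(-1) + 6 = -832 − 3 + 6 = -829, attained at (-4, -1).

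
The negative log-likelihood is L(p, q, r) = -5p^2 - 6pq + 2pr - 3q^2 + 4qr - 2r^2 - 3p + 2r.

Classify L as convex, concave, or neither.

L is quadratic, so its Hessian is the constant matrix H = [[-10, -6, 2], [-6, -6, 4], [2, 4, -4]].
Leading principal minors: -10, 24, -8.
Signs alternate −, +, − ⇒ H ≺ 0 ⇒ concave.

concave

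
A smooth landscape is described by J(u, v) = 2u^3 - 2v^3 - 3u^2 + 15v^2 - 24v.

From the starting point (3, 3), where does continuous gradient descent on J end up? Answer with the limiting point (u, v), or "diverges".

(1, 1)

J is separable, so gradient descent decouples: u follows -∂J/∂u, v follows -∂J/∂v.
∂J/∂u = 6u(u - 1); at u=3 this is 36, so u decreases.
∂J/∂v = -6(v - 4)(v - 1); at v=3 this is 12, so v decreases.
u converges to its nearest critical value 1 (a local min of the u-part); v converges to 1. The iterate converges to (1, 1).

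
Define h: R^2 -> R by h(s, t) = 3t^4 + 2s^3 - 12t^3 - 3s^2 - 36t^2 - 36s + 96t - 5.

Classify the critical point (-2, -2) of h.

saddle point

The mixed partial ∂²h/∂s∂t is 0, so the Hessian at any point is diag(h_ss, h_tt) = diag(6(2s - 1), 36(t^2 - 2t - 2)).
At (-2, -2): H = diag(-30, 216).
The eigenvalues have opposite signs, so H is indefinite: a saddle point.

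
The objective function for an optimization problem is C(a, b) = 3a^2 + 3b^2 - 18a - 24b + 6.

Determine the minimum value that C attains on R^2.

-69

C(a,b) separates as P(a) + Q(b) + 6, so its minimum is min P + min Q + 6.
P'(a) = 6a - 18 vanishes at a ∈ {3}; Q'(b) = 6b - 24 vanishes at b ∈ {4}.
Local minima of P (where P''>0): P(3)=-27. Local minima of Q: Q(4)=-48.
So the global minimum of C is P(3) + Q(4) + 6 = -27 − 48 + 6 = -69, attained at (3, 4).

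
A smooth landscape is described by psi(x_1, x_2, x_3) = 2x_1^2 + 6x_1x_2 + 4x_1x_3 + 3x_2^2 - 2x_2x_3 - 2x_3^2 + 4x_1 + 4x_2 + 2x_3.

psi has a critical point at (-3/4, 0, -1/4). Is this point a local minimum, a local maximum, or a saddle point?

saddle point

The Hessian is constant: H = [[4, 6, 4], [6, 6, -2], [4, -2, -4]].
Leading principal minors: Δ₁ = 4, Δ₂ = -12, Δ₃ = -160.
The minors fit neither the all-positive nor the alternating-sign pattern, so H is indefinite: a saddle point.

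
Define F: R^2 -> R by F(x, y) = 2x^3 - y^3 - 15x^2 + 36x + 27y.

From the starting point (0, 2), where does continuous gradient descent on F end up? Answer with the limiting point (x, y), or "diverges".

F is separable, so gradient descent decouples: x follows -∂F/∂x, y follows -∂F/∂y.
∂F/∂x = 6(x - 3)(x - 2); at x=0 this is 36, so x decreases.
∂F/∂y = -3(y - 3)(y + 3); at y=2 this is 15, so y decreases.
The x-coordinate has no critical point in that direction and runs off to infinity.

diverges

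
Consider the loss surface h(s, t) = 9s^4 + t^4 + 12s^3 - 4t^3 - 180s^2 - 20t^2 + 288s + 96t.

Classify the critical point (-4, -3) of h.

local minimum

The mixed partial ∂²h/∂s∂t is 0, so the Hessian at any point is diag(h_ss, h_tt) = diag(36(3s^2 + 2s - 10), 4(3t^2 - 6t - 10)).
At (-4, -3): H = diag(1080, 140).
Both eigenvalues are positive, so H is positive definite: a local minimum.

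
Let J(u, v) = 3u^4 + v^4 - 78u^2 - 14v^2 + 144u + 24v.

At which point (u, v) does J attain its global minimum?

(-4, -3)

J(u,v) separates as P(u) + Q(v), so its minimum is min P + min Q.
P'(u) = 12(u - 3)(u - 1)(u + 4) vanishes at u ∈ {-4, 1, 3}; Q'(v) = 4(v - 2)(v - 1)(v + 3) vanishes at v ∈ {-3, 1, 2}.
Local minima of P (where P''>0): P(-4)=-1056, P(3)=-27. Local minima of Q: Q(-3)=-117, Q(2)=8.
So the global minimum of J is P(-4) + Q(-3) = -1056 − 117 = -1173, attained at (-4, -3).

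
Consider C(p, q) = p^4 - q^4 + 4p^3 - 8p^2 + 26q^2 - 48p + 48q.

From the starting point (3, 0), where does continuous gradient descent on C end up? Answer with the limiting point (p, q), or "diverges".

C is separable, so gradient descent decouples: p follows -∂C/∂p, q follows -∂C/∂q.
∂C/∂p = 4(p - 2)(p + 2)(p + 3); at p=3 this is 120, so p decreases.
∂C/∂q = -4(q - 4)(q + 1)(q + 3); at q=0 this is 48, so q decreases.
p converges to its nearest critical value 2 (a local min of the p-part); q converges to -1. The iterate converges to (2, -1).

(2, -1)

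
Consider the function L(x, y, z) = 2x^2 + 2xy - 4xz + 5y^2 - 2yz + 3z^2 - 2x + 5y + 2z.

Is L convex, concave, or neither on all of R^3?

L is quadratic, so its Hessian is the constant matrix H = [[4, 2, -4], [2, 10, -2], [-4, -2, 6]].
Leading principal minors: 4, 36, 72.
All positive ⇒ H ≻ 0 ⇒ convex.

convex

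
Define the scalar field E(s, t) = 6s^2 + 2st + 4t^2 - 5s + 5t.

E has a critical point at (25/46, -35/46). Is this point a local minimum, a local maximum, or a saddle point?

The Hessian of E is constant: H = [[12, 2], [2, 8]].
det(H) = 12·8 − 2² = 92.
det(H) > 0 and tr(H) = 20 > 0, so H is positive definite and the point is a local minimum.

local minimum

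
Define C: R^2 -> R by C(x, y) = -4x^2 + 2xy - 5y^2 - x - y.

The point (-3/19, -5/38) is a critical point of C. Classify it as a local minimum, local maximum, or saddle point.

local maximum

The Hessian of C is constant: H = [[-8, 2], [2, -10]].
det(H) = (-8)·(-10) − 2² = 76.
det(H) > 0 and tr(H) = -18 < 0, so H is negative definite and the point is a local maximum.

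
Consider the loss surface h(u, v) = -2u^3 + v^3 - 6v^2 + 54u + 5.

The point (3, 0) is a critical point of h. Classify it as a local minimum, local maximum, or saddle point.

The mixed partial ∂²h/∂u∂v is 0, so the Hessian at any point is diag(h_uu, h_vv) = diag(-12u, 6(v - 2)).
At (3, 0): H = diag(-36, -12).
Both eigenvalues are negative, so H is negative definite: a local maximum.

local maximum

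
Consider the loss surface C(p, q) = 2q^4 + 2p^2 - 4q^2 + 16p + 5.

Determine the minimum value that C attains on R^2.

-29

C(p,q) separates as A(p) + B(q) + 5, so its minimum is min A + min B + 5.
A'(p) = 4p + 16 vanishes at p ∈ {-4}; B'(q) = 8q(q - 1)(q + 1) vanishes at q ∈ {-1, 0, 1}.
Local minima of A (where A''>0): A(-4)=-32. Local minima of B: B(-1)=-2, B(1)=-2.
So the global minimum of C is A(-4) + B(-1) + 5 = -32 − 2 + 5 = -29, attained at (-4, -1).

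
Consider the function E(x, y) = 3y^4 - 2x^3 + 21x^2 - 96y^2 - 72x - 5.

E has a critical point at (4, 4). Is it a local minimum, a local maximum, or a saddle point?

saddle point

The mixed partial ∂²E/∂x∂y is 0, so the Hessian at any point is diag(E_xx, E_yy) = diag(6(-2x + 7), 12(3y^2 - 16)).
At (4, 4): H = diag(-6, 384).
The eigenvalues have opposite signs, so H is indefinite: a saddle point.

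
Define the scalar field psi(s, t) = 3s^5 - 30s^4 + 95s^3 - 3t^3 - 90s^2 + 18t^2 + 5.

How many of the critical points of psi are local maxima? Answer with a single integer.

psi separates as a function of s plus a function of t, so ∇psi=0 decouples.
∂psi/∂s = 15s(s - 4)(s - 3)(s - 1) = 0 at s ∈ {0, 1, 3, 4}; ∂psi/∂t = -9t(t - 4) = 0 at t ∈ {0, 4}.
The Hessian is diagonal: diag(psi_ss, psi_tt). Second derivatives: psi_ss(0)=-180, psi_ss(1)=90, psi_ss(3)=-90, psi_ss(4)=180; psi_tt(0)=36, psi_tt(4)=-36.
Local maxima occur where both diagonal entries negative: (0, 4), (3, 4). Count: 2.

2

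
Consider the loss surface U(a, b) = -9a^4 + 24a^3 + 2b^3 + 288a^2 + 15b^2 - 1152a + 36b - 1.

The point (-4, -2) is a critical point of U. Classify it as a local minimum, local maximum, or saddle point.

The mixed partial ∂²U/∂a∂b is 0, so the Hessian at any point is diag(U_aa, U_bb) = diag(36(-3a^2 + 4a + 16), 6(2b + 5)).
At (-4, -2): H = diag(-1728, 6).
The eigenvalues have opposite signs, so H is indefinite: a saddle point.

saddle point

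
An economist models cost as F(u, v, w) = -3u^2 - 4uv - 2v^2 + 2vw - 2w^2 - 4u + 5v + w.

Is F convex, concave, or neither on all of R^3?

F is quadratic, so its Hessian is the constant matrix H = [[-6, -4, 0], [-4, -4, 2], [0, 2, -4]].
Leading principal minors: -6, 8, -8.
Signs alternate −, +, − ⇒ H ≺ 0 ⇒ concave.

concave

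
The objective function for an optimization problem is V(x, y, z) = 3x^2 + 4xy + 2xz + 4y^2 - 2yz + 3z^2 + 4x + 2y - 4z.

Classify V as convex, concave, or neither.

V is quadratic, so its Hessian is the constant matrix H = [[6, 4, 2], [4, 8, -2], [2, -2, 6]].
Leading principal minors: 6, 32, 104.
All positive ⇒ H ≻ 0 ⇒ convex.

convex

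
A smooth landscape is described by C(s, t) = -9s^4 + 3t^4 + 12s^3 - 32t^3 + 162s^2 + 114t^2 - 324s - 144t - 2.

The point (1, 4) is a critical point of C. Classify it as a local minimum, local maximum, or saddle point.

The mixed partial ∂²C/∂s∂t is 0, so the Hessian at any point is diag(C_ss, C_tt) = diag(36(-3s^2 + 2s + 9), 12(3t^2 - 16t + 19)).
At (1, 4): H = diag(288, 36).
Both eigenvalues are positive, so H is positive definite: a local minimum.

local minimum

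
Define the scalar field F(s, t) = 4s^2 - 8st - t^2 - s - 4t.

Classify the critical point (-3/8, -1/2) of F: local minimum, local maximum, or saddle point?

saddle point

The Hessian of F is constant: H = [[8, -8], [-8, -2]].
det(H) = 8·(-2) − (-8)² = -80.
Since det(H) < 0, H is indefinite and the critical point is a saddle point.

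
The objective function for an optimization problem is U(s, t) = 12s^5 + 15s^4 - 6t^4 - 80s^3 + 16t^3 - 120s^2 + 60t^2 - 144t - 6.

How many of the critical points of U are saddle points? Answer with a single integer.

6

U separates as a function of s plus a function of t, so ∇U=0 decouples.
∂U/∂s = 60s(s - 2)(s + 1)(s + 2) = 0 at s ∈ {-2, -1, 0, 2}; ∂U/∂t = -24(t - 3)(t - 1)(t + 2) = 0 at t ∈ {-2, 1, 3}.
The Hessian is diagonal: diag(U_ss, U_tt). Second derivatives: U_ss(-2)=-480, U_ss(-1)=180, U_ss(0)=-240, U_ss(2)=1440; U_tt(-2)=-360, U_tt(1)=144, U_tt(3)=-240.
Saddle points occur where the two diagonal entries have opposite signs: (-2, 1), (-1, -2), (-1, 3), (0, 1), (2, -2), (2, 3). Count: 6.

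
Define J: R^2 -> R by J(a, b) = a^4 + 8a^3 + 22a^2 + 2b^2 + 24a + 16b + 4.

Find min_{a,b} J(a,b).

-37

J(a,b) separates as P(a) + Q(b) + 4, so its minimum is min P + min Q + 4.
P'(a) = 4(a + 1)(a + 2)(a + 3) vanishes at a ∈ {-3, -2, -1}; Q'(b) = 4b + 16 vanishes at b ∈ {-4}.
Local minima of P (where P''>0): P(-3)=-9, P(-1)=-9. Local minima of Q: Q(-4)=-32.
So the global minimum of J is P(-3) + Q(-4) + 4 = -9 − 32 + 4 = -37, attained at (-3, -4).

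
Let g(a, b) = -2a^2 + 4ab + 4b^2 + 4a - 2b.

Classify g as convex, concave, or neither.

g is quadratic, so its Hessian is the constant matrix H = [[-4, 4], [4, 8]].
det(H) = -48, tr(H) = 4.
det(H) < 0, so H is indefinite: neither convex nor concave.

neither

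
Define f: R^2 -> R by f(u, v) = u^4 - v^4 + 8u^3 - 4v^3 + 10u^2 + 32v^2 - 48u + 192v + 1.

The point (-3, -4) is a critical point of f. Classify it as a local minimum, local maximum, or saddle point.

local maximum

The mixed partial ∂²f/∂u∂v is 0, so the Hessian at any point is diag(f_uu, f_vv) = diag(4(3u^2 + 12u + 5), 4(-3v^2 - 6v + 16)).
At (-3, -4): H = diag(-16, -32).
Both eigenvalues are negative, so H is negative definite: a local maximum.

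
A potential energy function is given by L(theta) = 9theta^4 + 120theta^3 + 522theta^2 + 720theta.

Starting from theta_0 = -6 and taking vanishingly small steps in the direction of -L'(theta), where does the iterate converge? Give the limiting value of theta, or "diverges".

L'(theta) = 36(theta + 1)(theta + 4)(theta + 5), so L'(-6) = -360.
Gradient descent moves in the -L' direction, i.e. theta is increasing.
The nearest critical point in that direction is theta = -5, where L'' = 144 > 0 (a local minimum). The iterate converges there.

-5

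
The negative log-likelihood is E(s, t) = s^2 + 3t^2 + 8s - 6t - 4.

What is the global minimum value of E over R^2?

E(s,t) separates as P(s) + Q(t) − 4, so its minimum is min P + min Q − 4.
P'(s) = 2s + 8 vanishes at s ∈ {-4}; Q'(t) = 6(t - 1) vanishes at t ∈ {1}.
Local minima of P (where P''>0): P(-4)=-16. Local minima of Q: Q(1)=-3.
So the global minimum of E is P(-4) + Q(1) − 4 = -16 − 3 − 4 = -23, attained at (-4, 1).

-23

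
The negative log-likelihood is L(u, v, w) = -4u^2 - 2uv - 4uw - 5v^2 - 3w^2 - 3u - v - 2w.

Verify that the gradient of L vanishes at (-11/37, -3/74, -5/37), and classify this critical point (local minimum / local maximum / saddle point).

∇L = (-8u - 2v - 4w - 3, -2u - 10v - 1, -4u - 6w - 2); substituting (-11/37, -3/74, -5/37) gives ∇L = (0, 0, 0), so (-11/37, -3/74, -5/37) is indeed a critical point.
The Hessian is constant: H = [[-8, -2, -4], [-2, -10, 0], [-4, 0, -6]].
Leading principal minors: Δ₁ = -8, Δ₂ = 76, Δ₃ = -296.
The minors alternate sign starting negative (−, +, −), so H is negative definite: a local maximum.

local maximum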